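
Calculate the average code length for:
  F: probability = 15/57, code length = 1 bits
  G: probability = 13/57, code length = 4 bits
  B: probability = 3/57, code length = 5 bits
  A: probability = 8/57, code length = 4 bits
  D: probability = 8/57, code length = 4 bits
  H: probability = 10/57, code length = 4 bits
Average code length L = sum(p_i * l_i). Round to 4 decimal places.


Weighted contributions p_i * l_i:
  F: (15/57) * 1 = 15/57
  G: (13/57) * 4 = 52/57
  B: (3/57) * 5 = 15/57
  A: (8/57) * 4 = 32/57
  D: (8/57) * 4 = 32/57
  H: (10/57) * 4 = 40/57
Sum = (15 + 52 + 15 + 32 + 32 + 40)/57 = 186/57

L = 186/57 = 3.2632 bits/symbol


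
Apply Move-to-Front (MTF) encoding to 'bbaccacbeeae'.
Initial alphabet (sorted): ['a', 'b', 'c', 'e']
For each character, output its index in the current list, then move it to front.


MTF encoding:
'b': index 1 in ['a', 'b', 'c', 'e'] -> ['b', 'a', 'c', 'e']
'b': index 0 in ['b', 'a', 'c', 'e'] -> ['b', 'a', 'c', 'e']
'a': index 1 in ['b', 'a', 'c', 'e'] -> ['a', 'b', 'c', 'e']
'c': index 2 in ['a', 'b', 'c', 'e'] -> ['c', 'a', 'b', 'e']
'c': index 0 in ['c', 'a', 'b', 'e'] -> ['c', 'a', 'b', 'e']
'a': index 1 in ['c', 'a', 'b', 'e'] -> ['a', 'c', 'b', 'e']
'c': index 1 in ['a', 'c', 'b', 'e'] -> ['c', 'a', 'b', 'e']
'b': index 2 in ['c', 'a', 'b', 'e'] -> ['b', 'c', 'a', 'e']
'e': index 3 in ['b', 'c', 'a', 'e'] -> ['e', 'b', 'c', 'a']
'e': index 0 in ['e', 'b', 'c', 'a'] -> ['e', 'b', 'c', 'a']
'a': index 3 in ['e', 'b', 'c', 'a'] -> ['a', 'e', 'b', 'c']
'e': index 1 in ['a', 'e', 'b', 'c'] -> ['e', 'a', 'b', 'c']


Output: [1, 0, 1, 2, 0, 1, 1, 2, 3, 0, 3, 1]


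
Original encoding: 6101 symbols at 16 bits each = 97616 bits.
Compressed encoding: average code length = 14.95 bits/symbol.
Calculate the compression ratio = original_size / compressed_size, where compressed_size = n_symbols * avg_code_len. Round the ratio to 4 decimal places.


original_size = n_symbols * orig_bits = 6101 * 16 = 97616 bits
compressed_size = n_symbols * avg_code_len = 6101 * 14.95 = 91209.95 bits
ratio = original_size / compressed_size = 97616 / 91209.95 = 1.0702

Compression ratio = 1.0702


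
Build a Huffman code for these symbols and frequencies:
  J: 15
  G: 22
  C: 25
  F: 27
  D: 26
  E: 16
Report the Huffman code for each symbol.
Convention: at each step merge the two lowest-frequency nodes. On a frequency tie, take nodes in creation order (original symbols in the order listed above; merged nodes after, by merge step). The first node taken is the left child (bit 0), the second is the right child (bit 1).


Huffman tree construction:
Step 1: Merge J(15) + E(16) = 31
Step 2: Merge G(22) + C(25) = 47
Step 3: Merge D(26) + F(27) = 53
Step 4: Merge (J+E)(31) + (G+C)(47) = 78
Step 5: Merge (D+F)(53) + ((J+E)+(G+C))(78) = 131
Read each symbol's code off the tree from the root (left child = 0, right child = 1).

Codes:
  J: 100 (length 3)
  G: 110 (length 3)
  C: 111 (length 3)
  F: 01 (length 2)
  D: 00 (length 2)
  E: 101 (length 3)
Average code length: 340/131 = 2.5954 bits/symbol


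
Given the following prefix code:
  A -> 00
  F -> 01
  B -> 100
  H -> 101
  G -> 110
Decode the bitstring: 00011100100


Decoding step by step:
Bits 00 -> A
Bits 01 -> F
Bits 110 -> G
Bits 01 -> F
Bits 00 -> A


Decoded message: AFGFA


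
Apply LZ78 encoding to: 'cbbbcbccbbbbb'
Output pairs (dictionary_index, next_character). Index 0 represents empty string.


LZ78 encoding steps:
Dictionary: {0: ''}
Step 1: w='' (idx 0), next='c' -> output (0, 'c'), add 'c' as idx 1
Step 2: w='' (idx 0), next='b' -> output (0, 'b'), add 'b' as idx 2
Step 3: w='b' (idx 2), next='b' -> output (2, 'b'), add 'bb' as idx 3
Step 4: w='c' (idx 1), next='b' -> output (1, 'b'), add 'cb' as idx 4
Step 5: w='c' (idx 1), next='c' -> output (1, 'c'), add 'cc' as idx 5
Step 6: w='bb' (idx 3), next='b' -> output (3, 'b'), add 'bbb' as idx 6
Step 7: w='bb' (idx 3), end of input -> output (3, '')


Encoded: [(0, 'c'), (0, 'b'), (2, 'b'), (1, 'b'), (1, 'c'), (3, 'b'), (3, '')]


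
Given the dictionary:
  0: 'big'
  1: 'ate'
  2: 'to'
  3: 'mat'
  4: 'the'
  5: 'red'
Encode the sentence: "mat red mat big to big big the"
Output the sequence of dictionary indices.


Look up each word in the dictionary:
  'mat' -> 3
  'red' -> 5
  'mat' -> 3
  'big' -> 0
  'to' -> 2
  'big' -> 0
  'big' -> 0
  'the' -> 4

Encoded: [3, 5, 3, 0, 2, 0, 0, 4]


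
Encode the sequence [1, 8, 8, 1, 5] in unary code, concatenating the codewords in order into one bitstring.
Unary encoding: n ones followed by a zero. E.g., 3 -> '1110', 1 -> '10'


Encode each number as n ones followed by a terminating 0:
  1 -> 10 (2 bits)
  8 -> 111111110 (9 bits)
  8 -> 111111110 (9 bits)
  1 -> 10 (2 bits)
  5 -> 111110 (6 bits)
Total length = 2 + 9 + 9 + 2 + 6 = 28 bits.

Unary([1, 8, 8, 1, 5]) = 1011111111011111111010111110 (28 bits)


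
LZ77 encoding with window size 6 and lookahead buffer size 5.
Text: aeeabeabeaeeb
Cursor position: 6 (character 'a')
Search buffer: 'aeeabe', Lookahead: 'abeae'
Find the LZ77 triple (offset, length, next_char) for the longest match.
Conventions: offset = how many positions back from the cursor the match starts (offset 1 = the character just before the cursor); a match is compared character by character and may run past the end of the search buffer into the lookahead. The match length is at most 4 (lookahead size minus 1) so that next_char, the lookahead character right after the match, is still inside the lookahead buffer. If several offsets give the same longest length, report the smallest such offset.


Try each offset into the search buffer:
  offset=1 (pos 5, char 'e'): match length 0
  offset=2 (pos 4, char 'b'): match length 0
  offset=3 (pos 3, char 'a'): match length 4
  offset=4 (pos 2, char 'e'): match length 0
  offset=5 (pos 1, char 'e'): match length 0
  offset=6 (pos 0, char 'a'): match length 1
Longest match has length 4 at offset 3.
next_char = character at position 6 + 4 = 10 -> 'e'

Best match: offset=3, length=4 (matching 'abea' starting at position 3)
LZ77 triple: (3, 4, 'e')


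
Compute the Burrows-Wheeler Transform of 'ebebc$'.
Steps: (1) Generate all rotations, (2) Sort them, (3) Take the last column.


Rotations (sorted):
  0: $ebebc -> last char: c
  1: bc$ebe -> last char: e
  2: bebc$e -> last char: e
  3: c$ebeb -> last char: b
  4: ebc$eb -> last char: b
  5: ebebc$ -> last char: $


BWT = ceebb$


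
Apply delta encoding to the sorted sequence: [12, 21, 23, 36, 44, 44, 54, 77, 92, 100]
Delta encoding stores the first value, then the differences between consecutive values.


First value: 12
Deltas:
  21 - 12 = 9
  23 - 21 = 2
  36 - 23 = 13
  44 - 36 = 8
  44 - 44 = 0
  54 - 44 = 10
  77 - 54 = 23
  92 - 77 = 15
  100 - 92 = 8


Delta encoded: [12, 9, 2, 13, 8, 0, 10, 23, 15, 8]


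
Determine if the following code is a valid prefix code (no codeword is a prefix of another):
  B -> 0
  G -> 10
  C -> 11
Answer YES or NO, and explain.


Checking each pair (does one codeword prefix another?):
  B='0' vs G='10': no prefix
  B='0' vs C='11': no prefix
  G='10' vs B='0': no prefix
  G='10' vs C='11': no prefix
  C='11' vs B='0': no prefix
  C='11' vs G='10': no prefix
No violation found over all pairs.

YES -- this is a valid prefix code. No codeword is a prefix of any other codeword.


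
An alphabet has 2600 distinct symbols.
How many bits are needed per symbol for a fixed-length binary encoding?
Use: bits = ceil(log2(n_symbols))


log2(2600) = 11.3443
Bracket: 2^11 = 2048 < 2600 <= 2^12 = 4096
So ceil(log2(2600)) = 12

bits = ceil(log2(2600)) = ceil(11.3443) = 12 bits


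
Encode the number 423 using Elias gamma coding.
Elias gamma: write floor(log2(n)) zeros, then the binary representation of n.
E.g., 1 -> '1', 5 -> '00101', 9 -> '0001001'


num_bits = floor(log2(423)) + 1 = 9
leading_zeros = num_bits - 1 = 8
binary(423) = 110100111

Elias gamma(423) = '00000000' + '110100111' = 00000000110100111 (17 bits)


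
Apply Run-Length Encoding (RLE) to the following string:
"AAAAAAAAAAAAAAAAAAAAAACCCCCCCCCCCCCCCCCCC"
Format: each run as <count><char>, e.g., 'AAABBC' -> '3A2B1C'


Scanning runs left to right:
  i=0: run of 'A' x 22 -> '22A'
  i=22: run of 'C' x 19 -> '19C'

RLE = 22A19C


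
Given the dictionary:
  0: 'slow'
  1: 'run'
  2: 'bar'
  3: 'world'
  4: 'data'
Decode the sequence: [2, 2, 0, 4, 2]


Look up each index in the dictionary:
  2 -> 'bar'
  2 -> 'bar'
  0 -> 'slow'
  4 -> 'data'
  2 -> 'bar'

Decoded: "bar bar slow data bar"


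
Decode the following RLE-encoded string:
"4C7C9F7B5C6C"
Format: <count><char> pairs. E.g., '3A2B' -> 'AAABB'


Expanding each <count><char> pair:
  4C -> 'CCCC'
  7C -> 'CCCCCCC'
  9F -> 'FFFFFFFFF'
  7B -> 'BBBBBBB'
  5C -> 'CCCCC'
  6C -> 'CCCCCC'

Decoded = CCCCCCCCCCCFFFFFFFFFBBBBBBBCCCCCCCCCCC


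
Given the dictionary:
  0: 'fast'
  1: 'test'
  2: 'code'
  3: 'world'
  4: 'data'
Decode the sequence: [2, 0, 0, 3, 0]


Look up each index in the dictionary:
  2 -> 'code'
  0 -> 'fast'
  0 -> 'fast'
  3 -> 'world'
  0 -> 'fast'

Decoded: "code fast fast world fast"


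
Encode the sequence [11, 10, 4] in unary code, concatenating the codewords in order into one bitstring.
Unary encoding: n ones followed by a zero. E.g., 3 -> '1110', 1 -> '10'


Encode each number as n ones followed by a terminating 0:
  11 -> 111111111110 (12 bits)
  10 -> 11111111110 (11 bits)
  4 -> 11110 (5 bits)
Total length = 12 + 11 + 5 = 28 bits.

Unary([11, 10, 4]) = 1111111111101111111111011110 (28 bits)


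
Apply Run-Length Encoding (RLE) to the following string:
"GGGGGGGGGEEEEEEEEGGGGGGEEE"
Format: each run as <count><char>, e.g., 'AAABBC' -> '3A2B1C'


Scanning runs left to right:
  i=0: run of 'G' x 9 -> '9G'
  i=9: run of 'E' x 8 -> '8E'
  i=17: run of 'G' x 6 -> '6G'
  i=23: run of 'E' x 3 -> '3E'

RLE = 9G8E6G3E


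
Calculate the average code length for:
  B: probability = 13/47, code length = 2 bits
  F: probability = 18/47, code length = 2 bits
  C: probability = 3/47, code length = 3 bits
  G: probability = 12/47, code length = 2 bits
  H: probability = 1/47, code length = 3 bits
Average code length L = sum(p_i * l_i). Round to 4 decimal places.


Weighted contributions p_i * l_i:
  B: (13/47) * 2 = 26/47
  F: (18/47) * 2 = 36/47
  C: (3/47) * 3 = 9/47
  G: (12/47) * 2 = 24/47
  H: (1/47) * 3 = 3/47
Sum = (26 + 36 + 9 + 24 + 3)/47 = 98/47

L = 98/47 = 2.0851 bits/symbol


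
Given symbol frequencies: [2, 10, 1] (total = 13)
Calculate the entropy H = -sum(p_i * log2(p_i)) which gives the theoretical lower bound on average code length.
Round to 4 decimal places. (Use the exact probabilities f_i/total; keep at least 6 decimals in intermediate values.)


Per-symbol terms -p_i * log2(p_i) with p_i = f_i/13:
  p = 2/13 = 0.153846: log2(p) = -2.700440, -p*log2(p) = 0.415452
  p = 10/13 = 0.769231: log2(p) = -0.378512, -p*log2(p) = 0.291163
  p = 1/13 = 0.076923: log2(p) = -3.700440, -p*log2(p) = 0.284649
H = 0.415452 + 0.291163 + 0.284649 = 0.991264

H = 0.9913 bits/symbol


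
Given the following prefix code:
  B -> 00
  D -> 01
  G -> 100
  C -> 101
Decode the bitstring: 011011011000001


Decoding step by step:
Bits 01 -> D
Bits 101 -> C
Bits 101 -> C
Bits 100 -> G
Bits 00 -> B
Bits 01 -> D


Decoded message: DCCGBD


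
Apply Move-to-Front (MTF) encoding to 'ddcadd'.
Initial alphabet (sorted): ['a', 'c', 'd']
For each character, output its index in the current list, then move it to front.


MTF encoding:
'd': index 2 in ['a', 'c', 'd'] -> ['d', 'a', 'c']
'd': index 0 in ['d', 'a', 'c'] -> ['d', 'a', 'c']
'c': index 2 in ['d', 'a', 'c'] -> ['c', 'd', 'a']
'a': index 2 in ['c', 'd', 'a'] -> ['a', 'c', 'd']
'd': index 2 in ['a', 'c', 'd'] -> ['d', 'a', 'c']
'd': index 0 in ['d', 'a', 'c'] -> ['d', 'a', 'c']


Output: [2, 0, 2, 2, 2, 0]


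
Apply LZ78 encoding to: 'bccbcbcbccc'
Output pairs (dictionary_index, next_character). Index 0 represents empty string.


LZ78 encoding steps:
Dictionary: {0: ''}
Step 1: w='' (idx 0), next='b' -> output (0, 'b'), add 'b' as idx 1
Step 2: w='' (idx 0), next='c' -> output (0, 'c'), add 'c' as idx 2
Step 3: w='c' (idx 2), next='b' -> output (2, 'b'), add 'cb' as idx 3
Step 4: w='cb' (idx 3), next='c' -> output (3, 'c'), add 'cbc' as idx 4
Step 5: w='b' (idx 1), next='c' -> output (1, 'c'), add 'bc' as idx 5
Step 6: w='c' (idx 2), next='c' -> output (2, 'c'), add 'cc' as idx 6


Encoded: [(0, 'b'), (0, 'c'), (2, 'b'), (3, 'c'), (1, 'c'), (2, 'c')]


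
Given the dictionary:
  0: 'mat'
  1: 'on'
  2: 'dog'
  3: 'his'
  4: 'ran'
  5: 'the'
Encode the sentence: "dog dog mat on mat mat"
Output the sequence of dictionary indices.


Look up each word in the dictionary:
  'dog' -> 2
  'dog' -> 2
  'mat' -> 0
  'on' -> 1
  'mat' -> 0
  'mat' -> 0

Encoded: [2, 2, 0, 1, 0, 0]


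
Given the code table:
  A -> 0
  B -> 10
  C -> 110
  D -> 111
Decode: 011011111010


Decoding:
0 -> A
110 -> C
111 -> D
110 -> C
10 -> B


Result: ACDCB


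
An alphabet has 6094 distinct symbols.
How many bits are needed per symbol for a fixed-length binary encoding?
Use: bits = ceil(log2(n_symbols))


log2(6094) = 12.5732
Bracket: 2^12 = 4096 < 6094 <= 2^13 = 8192
So ceil(log2(6094)) = 13

bits = ceil(log2(6094)) = ceil(12.5732) = 13 bits


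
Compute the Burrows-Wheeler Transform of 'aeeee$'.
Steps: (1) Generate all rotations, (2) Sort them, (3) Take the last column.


Rotations (sorted):
  0: $aeeee -> last char: e
  1: aeeee$ -> last char: $
  2: e$aeee -> last char: e
  3: ee$aee -> last char: e
  4: eee$ae -> last char: e
  5: eeee$a -> last char: a


BWT = e$eeea


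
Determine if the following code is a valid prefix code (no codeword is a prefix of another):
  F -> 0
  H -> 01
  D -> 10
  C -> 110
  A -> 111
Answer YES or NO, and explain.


Checking each pair (does one codeword prefix another?):
  F='0' vs H='01': prefix -- VIOLATION

NO -- this is NOT a valid prefix code. F (0) is a prefix of H (01).


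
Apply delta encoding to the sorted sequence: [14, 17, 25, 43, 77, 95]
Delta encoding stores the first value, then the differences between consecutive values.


First value: 14
Deltas:
  17 - 14 = 3
  25 - 17 = 8
  43 - 25 = 18
  77 - 43 = 34
  95 - 77 = 18


Delta encoded: [14, 3, 8, 18, 34, 18]


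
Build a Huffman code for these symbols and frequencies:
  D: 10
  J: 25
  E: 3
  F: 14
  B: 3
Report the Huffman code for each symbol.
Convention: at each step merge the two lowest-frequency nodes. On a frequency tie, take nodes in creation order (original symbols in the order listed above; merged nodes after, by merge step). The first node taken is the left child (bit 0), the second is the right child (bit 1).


Huffman tree construction:
Step 1: Merge E(3) + B(3) = 6
Step 2: Merge (E+B)(6) + D(10) = 16
Step 3: Merge F(14) + ((E+B)+D)(16) = 30
Step 4: Merge J(25) + (F+((E+B)+D))(30) = 55
Read each symbol's code off the tree from the root (left child = 0, right child = 1).

Codes:
  D: 111 (length 3)
  J: 0 (length 1)
  E: 1100 (length 4)
  F: 10 (length 2)
  B: 1101 (length 4)
Average code length: 107/55 = 1.9455 bits/symbol


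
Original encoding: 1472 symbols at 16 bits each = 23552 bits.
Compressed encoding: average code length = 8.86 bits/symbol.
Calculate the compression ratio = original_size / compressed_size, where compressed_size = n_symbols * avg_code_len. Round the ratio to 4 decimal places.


original_size = n_symbols * orig_bits = 1472 * 16 = 23552 bits
compressed_size = n_symbols * avg_code_len = 1472 * 8.86 = 13041.92 bits
ratio = original_size / compressed_size = 23552 / 13041.92 = 1.8059

Compression ratio = 1.8059


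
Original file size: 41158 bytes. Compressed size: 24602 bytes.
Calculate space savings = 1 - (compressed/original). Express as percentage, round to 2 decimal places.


ratio = compressed/original = 24602/41158 = 0.597745
savings = 1 - ratio = 1 - 0.597745 = 0.402255
as a percentage: 0.402255 * 100 = 40.23%

Space savings = 1 - 24602/41158 = 40.23%


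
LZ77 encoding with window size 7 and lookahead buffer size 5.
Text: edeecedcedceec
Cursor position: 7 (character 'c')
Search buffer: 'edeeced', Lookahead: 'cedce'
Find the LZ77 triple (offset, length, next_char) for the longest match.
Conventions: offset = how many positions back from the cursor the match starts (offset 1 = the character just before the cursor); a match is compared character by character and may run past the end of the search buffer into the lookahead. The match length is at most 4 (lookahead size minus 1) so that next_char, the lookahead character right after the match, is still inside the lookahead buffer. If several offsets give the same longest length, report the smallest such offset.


Try each offset into the search buffer:
  offset=1 (pos 6, char 'd'): match length 0
  offset=2 (pos 5, char 'e'): match length 0
  offset=3 (pos 4, char 'c'): match length 4
  offset=4 (pos 3, char 'e'): match length 0
  offset=5 (pos 2, char 'e'): match length 0
  offset=6 (pos 1, char 'd'): match length 0
  offset=7 (pos 0, char 'e'): match length 0
Longest match has length 4 at offset 3.
next_char = character at position 7 + 4 = 11 -> 'e'

Best match: offset=3, length=4 (matching 'cedc' starting at position 4)
LZ77 triple: (3, 4, 'e')


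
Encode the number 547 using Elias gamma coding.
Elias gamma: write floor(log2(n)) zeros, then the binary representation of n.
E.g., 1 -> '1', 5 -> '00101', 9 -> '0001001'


num_bits = floor(log2(547)) + 1 = 10
leading_zeros = num_bits - 1 = 9
binary(547) = 1000100011

Elias gamma(547) = '000000000' + '1000100011' = 0000000001000100011 (19 bits)


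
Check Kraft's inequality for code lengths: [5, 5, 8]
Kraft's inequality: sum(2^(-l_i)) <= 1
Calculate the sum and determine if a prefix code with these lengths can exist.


Sum = 2^(-5) + 2^(-5) + 2^(-8)
    = 0.03125 + 0.03125 + 0.00390625
    = 17/256 = 0.06640625
Since 0.06640625 <= 1, Kraft's inequality IS satisfied.
A prefix code with these lengths CAN exist.

Kraft sum = 0.06640625. Satisfied.


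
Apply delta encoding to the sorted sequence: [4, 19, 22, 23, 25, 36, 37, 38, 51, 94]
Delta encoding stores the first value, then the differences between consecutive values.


First value: 4
Deltas:
  19 - 4 = 15
  22 - 19 = 3
  23 - 22 = 1
  25 - 23 = 2
  36 - 25 = 11
  37 - 36 = 1
  38 - 37 = 1
  51 - 38 = 13
  94 - 51 = 43


Delta encoded: [4, 15, 3, 1, 2, 11, 1, 1, 13, 43]


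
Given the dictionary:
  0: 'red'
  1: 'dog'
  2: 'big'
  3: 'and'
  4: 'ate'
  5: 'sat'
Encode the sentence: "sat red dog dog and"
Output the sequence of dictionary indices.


Look up each word in the dictionary:
  'sat' -> 5
  'red' -> 0
  'dog' -> 1
  'dog' -> 1
  'and' -> 3

Encoded: [5, 0, 1, 1, 3]


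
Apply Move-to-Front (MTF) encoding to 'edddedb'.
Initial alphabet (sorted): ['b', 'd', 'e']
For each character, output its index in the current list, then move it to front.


MTF encoding:
'e': index 2 in ['b', 'd', 'e'] -> ['e', 'b', 'd']
'd': index 2 in ['e', 'b', 'd'] -> ['d', 'e', 'b']
'd': index 0 in ['d', 'e', 'b'] -> ['d', 'e', 'b']
'd': index 0 in ['d', 'e', 'b'] -> ['d', 'e', 'b']
'e': index 1 in ['d', 'e', 'b'] -> ['e', 'd', 'b']
'd': index 1 in ['e', 'd', 'b'] -> ['d', 'e', 'b']
'b': index 2 in ['d', 'e', 'b'] -> ['b', 'd', 'e']


Output: [2, 2, 0, 0, 1, 1, 2]


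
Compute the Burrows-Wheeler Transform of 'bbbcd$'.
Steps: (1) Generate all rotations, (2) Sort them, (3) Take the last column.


Rotations (sorted):
  0: $bbbcd -> last char: d
  1: bbbcd$ -> last char: $
  2: bbcd$b -> last char: b
  3: bcd$bb -> last char: b
  4: cd$bbb -> last char: b
  5: d$bbbc -> last char: c


BWT = d$bbbc


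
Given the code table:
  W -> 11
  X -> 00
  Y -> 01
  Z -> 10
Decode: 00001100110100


Decoding:
00 -> X
00 -> X
11 -> W
00 -> X
11 -> W
01 -> Y
00 -> X


Result: XXWXWYX


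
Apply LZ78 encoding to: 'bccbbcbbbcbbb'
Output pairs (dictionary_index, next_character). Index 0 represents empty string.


LZ78 encoding steps:
Dictionary: {0: ''}
Step 1: w='' (idx 0), next='b' -> output (0, 'b'), add 'b' as idx 1
Step 2: w='' (idx 0), next='c' -> output (0, 'c'), add 'c' as idx 2
Step 3: w='c' (idx 2), next='b' -> output (2, 'b'), add 'cb' as idx 3
Step 4: w='b' (idx 1), next='c' -> output (1, 'c'), add 'bc' as idx 4
Step 5: w='b' (idx 1), next='b' -> output (1, 'b'), add 'bb' as idx 5
Step 6: w='bc' (idx 4), next='b' -> output (4, 'b'), add 'bcb' as idx 6
Step 7: w='bb' (idx 5), end of input -> output (5, '')


Encoded: [(0, 'b'), (0, 'c'), (2, 'b'), (1, 'c'), (1, 'b'), (4, 'b'), (5, '')]


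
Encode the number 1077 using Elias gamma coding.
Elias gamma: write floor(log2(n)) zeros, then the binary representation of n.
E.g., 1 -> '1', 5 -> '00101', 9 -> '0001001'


num_bits = floor(log2(1077)) + 1 = 11
leading_zeros = num_bits - 1 = 10
binary(1077) = 10000110101

Elias gamma(1077) = '0000000000' + '10000110101' = 000000000010000110101 (21 bits)


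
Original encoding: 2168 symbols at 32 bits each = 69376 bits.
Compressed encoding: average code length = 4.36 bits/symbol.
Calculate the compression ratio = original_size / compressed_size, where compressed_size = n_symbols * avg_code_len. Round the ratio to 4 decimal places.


original_size = n_symbols * orig_bits = 2168 * 32 = 69376 bits
compressed_size = n_symbols * avg_code_len = 2168 * 4.36 = 9452.48 bits
ratio = original_size / compressed_size = 69376 / 9452.48 = 7.3394

Compression ratio = 7.3394


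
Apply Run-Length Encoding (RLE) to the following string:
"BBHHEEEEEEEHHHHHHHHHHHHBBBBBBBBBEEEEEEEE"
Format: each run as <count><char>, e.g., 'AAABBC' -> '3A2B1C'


Scanning runs left to right:
  i=0: run of 'B' x 2 -> '2B'
  i=2: run of 'H' x 2 -> '2H'
  i=4: run of 'E' x 7 -> '7E'
  i=11: run of 'H' x 12 -> '12H'
  i=23: run of 'B' x 9 -> '9B'
  i=32: run of 'E' x 8 -> '8E'

RLE = 2B2H7E12H9B8E


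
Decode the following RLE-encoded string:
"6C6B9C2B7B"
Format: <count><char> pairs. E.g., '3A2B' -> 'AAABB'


Expanding each <count><char> pair:
  6C -> 'CCCCCC'
  6B -> 'BBBBBB'
  9C -> 'CCCCCCCCC'
  2B -> 'BB'
  7B -> 'BBBBBBB'

Decoded = CCCCCCBBBBBBCCCCCCCCCBBBBBBBBB


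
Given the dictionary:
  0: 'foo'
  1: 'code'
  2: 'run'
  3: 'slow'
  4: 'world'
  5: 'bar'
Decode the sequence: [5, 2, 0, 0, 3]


Look up each index in the dictionary:
  5 -> 'bar'
  2 -> 'run'
  0 -> 'foo'
  0 -> 'foo'
  3 -> 'slow'

Decoded: "bar run foo foo slow"


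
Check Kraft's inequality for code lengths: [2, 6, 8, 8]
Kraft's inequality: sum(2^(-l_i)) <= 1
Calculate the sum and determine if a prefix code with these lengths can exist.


Sum = 2^(-2) + 2^(-6) + 2^(-8) + 2^(-8)
    = 0.25 + 0.015625 + 0.00390625 + 0.00390625
    = 70/256 = 0.2734375
Since 0.2734375 <= 1, Kraft's inequality IS satisfied.
A prefix code with these lengths CAN exist.

Kraft sum = 0.2734375. Satisfied.


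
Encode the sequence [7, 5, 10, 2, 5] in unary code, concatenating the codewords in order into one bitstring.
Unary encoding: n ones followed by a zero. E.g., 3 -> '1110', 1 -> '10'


Encode each number as n ones followed by a terminating 0:
  7 -> 11111110 (8 bits)
  5 -> 111110 (6 bits)
  10 -> 11111111110 (11 bits)
  2 -> 110 (3 bits)
  5 -> 111110 (6 bits)
Total length = 8 + 6 + 11 + 3 + 6 = 34 bits.

Unary([7, 5, 10, 2, 5]) = 1111111011111011111111110110111110 (34 bits)


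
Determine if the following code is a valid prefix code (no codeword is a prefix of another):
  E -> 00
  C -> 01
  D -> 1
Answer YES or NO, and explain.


Checking each pair (does one codeword prefix another?):
  E='00' vs C='01': no prefix
  E='00' vs D='1': no prefix
  C='01' vs E='00': no prefix
  C='01' vs D='1': no prefix
  D='1' vs E='00': no prefix
  D='1' vs C='01': no prefix
No violation found over all pairs.

YES -- this is a valid prefix code. No codeword is a prefix of any other codeword.


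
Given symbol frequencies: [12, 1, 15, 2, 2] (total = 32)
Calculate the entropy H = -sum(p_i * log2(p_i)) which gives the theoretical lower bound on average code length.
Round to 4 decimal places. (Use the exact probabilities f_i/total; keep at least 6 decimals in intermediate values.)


Per-symbol terms -p_i * log2(p_i) with p_i = f_i/32:
  p = 12/32 = 0.375000: log2(p) = -1.415037, -p*log2(p) = 0.530639
  p = 1/32 = 0.031250: log2(p) = -5.000000, -p*log2(p) = 0.156250
  p = 15/32 = 0.468750: log2(p) = -1.093109, -p*log2(p) = 0.512395
  p = 2/32 = 0.062500: log2(p) = -4.000000, -p*log2(p) = 0.250000
  p = 2/32 = 0.062500: log2(p) = -4.000000, -p*log2(p) = 0.250000
H = 0.530639 + 0.156250 + 0.512395 + 0.250000 + 0.250000 = 1.699284

H = 1.6993 bits/symbol


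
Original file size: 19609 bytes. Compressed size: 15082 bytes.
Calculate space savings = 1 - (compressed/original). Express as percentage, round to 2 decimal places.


ratio = compressed/original = 15082/19609 = 0.769137
savings = 1 - ratio = 1 - 0.769137 = 0.230863
as a percentage: 0.230863 * 100 = 23.09%

Space savings = 1 - 15082/19609 = 23.09%


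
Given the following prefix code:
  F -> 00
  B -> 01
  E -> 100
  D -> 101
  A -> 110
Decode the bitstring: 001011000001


Decoding step by step:
Bits 00 -> F
Bits 101 -> D
Bits 100 -> E
Bits 00 -> F
Bits 01 -> B


Decoded message: FDEFB


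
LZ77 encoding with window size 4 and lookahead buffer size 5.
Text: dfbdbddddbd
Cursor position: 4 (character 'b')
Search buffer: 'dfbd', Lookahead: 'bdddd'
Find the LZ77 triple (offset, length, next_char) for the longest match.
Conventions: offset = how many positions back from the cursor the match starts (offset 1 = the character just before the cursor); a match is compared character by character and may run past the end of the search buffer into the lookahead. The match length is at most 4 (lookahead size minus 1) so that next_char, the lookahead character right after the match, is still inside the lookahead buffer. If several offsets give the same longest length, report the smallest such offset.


Try each offset into the search buffer:
  offset=1 (pos 3, char 'd'): match length 0
  offset=2 (pos 2, char 'b'): match length 2
  offset=3 (pos 1, char 'f'): match length 0
  offset=4 (pos 0, char 'd'): match length 0
Longest match has length 2 at offset 2.
next_char = character at position 4 + 2 = 6 -> 'd'

Best match: offset=2, length=2 (matching 'bd' starting at position 2)
LZ77 triple: (2, 2, 'd')


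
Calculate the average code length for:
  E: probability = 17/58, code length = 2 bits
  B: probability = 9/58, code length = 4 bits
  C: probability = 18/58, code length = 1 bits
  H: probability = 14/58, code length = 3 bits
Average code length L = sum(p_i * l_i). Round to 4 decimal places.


Weighted contributions p_i * l_i:
  E: (17/58) * 2 = 34/58
  B: (9/58) * 4 = 36/58
  C: (18/58) * 1 = 18/58
  H: (14/58) * 3 = 42/58
Sum = (34 + 36 + 18 + 42)/58 = 130/58

L = 130/58 = 2.2414 bits/symbol


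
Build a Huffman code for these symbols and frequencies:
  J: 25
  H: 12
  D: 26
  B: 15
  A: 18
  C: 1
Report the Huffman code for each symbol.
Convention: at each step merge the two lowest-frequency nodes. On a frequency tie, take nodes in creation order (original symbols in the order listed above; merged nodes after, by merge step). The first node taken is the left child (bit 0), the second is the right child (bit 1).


Huffman tree construction:
Step 1: Merge C(1) + H(12) = 13
Step 2: Merge (C+H)(13) + B(15) = 28
Step 3: Merge A(18) + J(25) = 43
Step 4: Merge D(26) + ((C+H)+B)(28) = 54
Step 5: Merge (A+J)(43) + (D+((C+H)+B))(54) = 97
Read each symbol's code off the tree from the root (left child = 0, right child = 1).

Codes:
  J: 01 (length 2)
  H: 1101 (length 4)
  D: 10 (length 2)
  B: 111 (length 3)
  A: 00 (length 2)
  C: 1100 (length 4)
Average code length: 235/97 = 2.4227 bits/symbol


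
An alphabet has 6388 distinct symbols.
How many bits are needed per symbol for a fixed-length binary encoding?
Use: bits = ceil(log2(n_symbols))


log2(6388) = 12.6411
Bracket: 2^12 = 4096 < 6388 <= 2^13 = 8192
So ceil(log2(6388)) = 13

bits = ceil(log2(6388)) = ceil(12.6411) = 13 bits


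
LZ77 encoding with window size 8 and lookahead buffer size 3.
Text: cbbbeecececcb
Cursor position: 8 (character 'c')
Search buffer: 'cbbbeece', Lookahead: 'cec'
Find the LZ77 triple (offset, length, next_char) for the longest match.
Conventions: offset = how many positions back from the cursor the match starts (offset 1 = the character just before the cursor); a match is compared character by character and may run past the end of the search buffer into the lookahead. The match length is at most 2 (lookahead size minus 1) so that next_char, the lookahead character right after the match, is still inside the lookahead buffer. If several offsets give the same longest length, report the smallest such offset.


Try each offset into the search buffer:
  offset=1 (pos 7, char 'e'): match length 0
  offset=2 (pos 6, char 'c'): match length 2
  offset=3 (pos 5, char 'e'): match length 0
  offset=4 (pos 4, char 'e'): match length 0
  offset=5 (pos 3, char 'b'): match length 0
  offset=6 (pos 2, char 'b'): match length 0
  offset=7 (pos 1, char 'b'): match length 0
  offset=8 (pos 0, char 'c'): match length 1
Longest match has length 2 at offset 2.
next_char = character at position 8 + 2 = 10 -> 'c'

Best match: offset=2, length=2 (matching 'ce' starting at position 6)
LZ77 triple: (2, 2, 'c')


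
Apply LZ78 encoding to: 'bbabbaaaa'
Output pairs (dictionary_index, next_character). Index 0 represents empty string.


LZ78 encoding steps:
Dictionary: {0: ''}
Step 1: w='' (idx 0), next='b' -> output (0, 'b'), add 'b' as idx 1
Step 2: w='b' (idx 1), next='a' -> output (1, 'a'), add 'ba' as idx 2
Step 3: w='b' (idx 1), next='b' -> output (1, 'b'), add 'bb' as idx 3
Step 4: w='' (idx 0), next='a' -> output (0, 'a'), add 'a' as idx 4
Step 5: w='a' (idx 4), next='a' -> output (4, 'a'), add 'aa' as idx 5
Step 6: w='a' (idx 4), end of input -> output (4, '')


Encoded: [(0, 'b'), (1, 'a'), (1, 'b'), (0, 'a'), (4, 'a'), (4, '')]


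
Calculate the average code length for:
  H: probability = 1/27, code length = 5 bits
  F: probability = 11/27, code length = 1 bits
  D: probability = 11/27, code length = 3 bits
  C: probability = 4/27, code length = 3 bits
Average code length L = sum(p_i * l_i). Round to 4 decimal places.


Weighted contributions p_i * l_i:
  H: (1/27) * 5 = 5/27
  F: (11/27) * 1 = 11/27
  D: (11/27) * 3 = 33/27
  C: (4/27) * 3 = 12/27
Sum = (5 + 11 + 33 + 12)/27 = 61/27

L = 61/27 = 2.2593 bits/symbol


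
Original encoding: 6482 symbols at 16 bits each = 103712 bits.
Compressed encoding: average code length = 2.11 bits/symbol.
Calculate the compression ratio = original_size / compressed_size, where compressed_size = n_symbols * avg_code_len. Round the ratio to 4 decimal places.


original_size = n_symbols * orig_bits = 6482 * 16 = 103712 bits
compressed_size = n_symbols * avg_code_len = 6482 * 2.11 = 13677.02 bits
ratio = original_size / compressed_size = 103712 / 13677.02 = 7.5829

Compression ratio = 7.5829


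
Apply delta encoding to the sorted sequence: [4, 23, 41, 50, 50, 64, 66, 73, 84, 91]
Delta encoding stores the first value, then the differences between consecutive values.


First value: 4
Deltas:
  23 - 4 = 19
  41 - 23 = 18
  50 - 41 = 9
  50 - 50 = 0
  64 - 50 = 14
  66 - 64 = 2
  73 - 66 = 7
  84 - 73 = 11
  91 - 84 = 7


Delta encoded: [4, 19, 18, 9, 0, 14, 2, 7, 11, 7]


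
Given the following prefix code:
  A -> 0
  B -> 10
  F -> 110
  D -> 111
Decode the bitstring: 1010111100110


Decoding step by step:
Bits 10 -> B
Bits 10 -> B
Bits 111 -> D
Bits 10 -> B
Bits 0 -> A
Bits 110 -> F


Decoded message: BBDBAF


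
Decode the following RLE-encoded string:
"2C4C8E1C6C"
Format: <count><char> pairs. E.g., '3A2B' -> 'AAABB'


Expanding each <count><char> pair:
  2C -> 'CC'
  4C -> 'CCCC'
  8E -> 'EEEEEEEE'
  1C -> 'C'
  6C -> 'CCCCCC'

Decoded = CCCCCCEEEEEEEECCCCCCC


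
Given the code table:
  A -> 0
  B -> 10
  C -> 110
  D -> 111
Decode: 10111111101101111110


Decoding:
10 -> B
111 -> D
111 -> D
10 -> B
110 -> C
111 -> D
111 -> D
0 -> A


Result: BDDBCDDA


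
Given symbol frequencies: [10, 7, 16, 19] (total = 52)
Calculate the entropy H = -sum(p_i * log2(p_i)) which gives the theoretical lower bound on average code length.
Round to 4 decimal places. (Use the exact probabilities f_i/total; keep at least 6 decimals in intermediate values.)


Per-symbol terms -p_i * log2(p_i) with p_i = f_i/52:
  p = 10/52 = 0.192308: log2(p) = -2.378512, -p*log2(p) = 0.457406
  p = 7/52 = 0.134615: log2(p) = -2.893085, -p*log2(p) = 0.389454
  p = 16/52 = 0.307692: log2(p) = -1.700440, -p*log2(p) = 0.523212
  p = 19/52 = 0.365385: log2(p) = -1.452512, -p*log2(p) = 0.530726
H = 0.457406 + 0.389454 + 0.523212 + 0.530726 = 1.900798

H = 1.9008 bits/symbol


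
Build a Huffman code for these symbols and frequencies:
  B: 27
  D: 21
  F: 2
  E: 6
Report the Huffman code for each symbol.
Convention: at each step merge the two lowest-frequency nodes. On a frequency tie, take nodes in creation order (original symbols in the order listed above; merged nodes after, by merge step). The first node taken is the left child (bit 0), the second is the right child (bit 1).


Huffman tree construction:
Step 1: Merge F(2) + E(6) = 8
Step 2: Merge (F+E)(8) + D(21) = 29
Step 3: Merge B(27) + ((F+E)+D)(29) = 56
Read each symbol's code off the tree from the root (left child = 0, right child = 1).

Codes:
  B: 0 (length 1)
  D: 11 (length 2)
  F: 100 (length 3)
  E: 101 (length 3)
Average code length: 93/56 = 1.6607 bits/symbol


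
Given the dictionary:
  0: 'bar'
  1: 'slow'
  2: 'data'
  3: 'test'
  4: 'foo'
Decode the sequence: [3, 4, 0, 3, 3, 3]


Look up each index in the dictionary:
  3 -> 'test'
  4 -> 'foo'
  0 -> 'bar'
  3 -> 'test'
  3 -> 'test'
  3 -> 'test'

Decoded: "test foo bar test test test"


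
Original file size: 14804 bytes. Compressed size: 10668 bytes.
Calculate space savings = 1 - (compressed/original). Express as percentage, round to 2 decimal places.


ratio = compressed/original = 10668/14804 = 0.720616
savings = 1 - ratio = 1 - 0.720616 = 0.279384
as a percentage: 0.279384 * 100 = 27.94%

Space savings = 1 - 10668/14804 = 27.94%


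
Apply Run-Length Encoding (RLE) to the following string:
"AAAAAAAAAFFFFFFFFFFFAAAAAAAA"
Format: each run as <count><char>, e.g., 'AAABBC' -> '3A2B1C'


Scanning runs left to right:
  i=0: run of 'A' x 9 -> '9A'
  i=9: run of 'F' x 11 -> '11F'
  i=20: run of 'A' x 8 -> '8A'

RLE = 9A11F8A


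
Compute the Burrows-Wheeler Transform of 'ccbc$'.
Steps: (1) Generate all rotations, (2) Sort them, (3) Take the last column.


Rotations (sorted):
  0: $ccbc -> last char: c
  1: bc$cc -> last char: c
  2: c$ccb -> last char: b
  3: cbc$c -> last char: c
  4: ccbc$ -> last char: $


BWT = ccbc$


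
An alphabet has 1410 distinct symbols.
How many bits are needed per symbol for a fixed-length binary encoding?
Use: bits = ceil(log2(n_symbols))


log2(1410) = 10.4615
Bracket: 2^10 = 1024 < 1410 <= 2^11 = 2048
So ceil(log2(1410)) = 11

bits = ceil(log2(1410)) = ceil(10.4615) = 11 bits


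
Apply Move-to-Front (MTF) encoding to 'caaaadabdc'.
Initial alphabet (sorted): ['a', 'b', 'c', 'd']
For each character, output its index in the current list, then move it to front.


MTF encoding:
'c': index 2 in ['a', 'b', 'c', 'd'] -> ['c', 'a', 'b', 'd']
'a': index 1 in ['c', 'a', 'b', 'd'] -> ['a', 'c', 'b', 'd']
'a': index 0 in ['a', 'c', 'b', 'd'] -> ['a', 'c', 'b', 'd']
'a': index 0 in ['a', 'c', 'b', 'd'] -> ['a', 'c', 'b', 'd']
'a': index 0 in ['a', 'c', 'b', 'd'] -> ['a', 'c', 'b', 'd']
'd': index 3 in ['a', 'c', 'b', 'd'] -> ['d', 'a', 'c', 'b']
'a': index 1 in ['d', 'a', 'c', 'b'] -> ['a', 'd', 'c', 'b']
'b': index 3 in ['a', 'd', 'c', 'b'] -> ['b', 'a', 'd', 'c']
'd': index 2 in ['b', 'a', 'd', 'c'] -> ['d', 'b', 'a', 'c']
'c': index 3 in ['d', 'b', 'a', 'c'] -> ['c', 'd', 'b', 'a']


Output: [2, 1, 0, 0, 0, 3, 1, 3, 2, 3]


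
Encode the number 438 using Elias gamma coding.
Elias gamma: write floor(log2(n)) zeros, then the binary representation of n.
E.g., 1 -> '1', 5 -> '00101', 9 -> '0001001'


num_bits = floor(log2(438)) + 1 = 9
leading_zeros = num_bits - 1 = 8
binary(438) = 110110110

Elias gamma(438) = '00000000' + '110110110' = 00000000110110110 (17 bits)


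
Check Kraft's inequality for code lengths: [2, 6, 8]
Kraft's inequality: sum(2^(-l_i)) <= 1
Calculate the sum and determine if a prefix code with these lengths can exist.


Sum = 2^(-2) + 2^(-6) + 2^(-8)
    = 0.25 + 0.015625 + 0.00390625
    = 69/256 = 0.26953125
Since 0.26953125 <= 1, Kraft's inequality IS satisfied.
A prefix code with these lengths CAN exist.

Kraft sum = 0.26953125. Satisfied.


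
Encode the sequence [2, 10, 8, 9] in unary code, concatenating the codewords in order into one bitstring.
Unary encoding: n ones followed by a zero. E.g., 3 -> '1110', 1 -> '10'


Encode each number as n ones followed by a terminating 0:
  2 -> 110 (3 bits)
  10 -> 11111111110 (11 bits)
  8 -> 111111110 (9 bits)
  9 -> 1111111110 (10 bits)
Total length = 3 + 11 + 9 + 10 = 33 bits.

Unary([2, 10, 8, 9]) = 110111111111101111111101111111110 (33 bits)


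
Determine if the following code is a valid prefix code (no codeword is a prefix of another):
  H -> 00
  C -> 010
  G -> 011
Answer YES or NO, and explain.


Checking each pair (does one codeword prefix another?):
  H='00' vs C='010': no prefix
  H='00' vs G='011': no prefix
  C='010' vs H='00': no prefix
  C='010' vs G='011': no prefix
  G='011' vs H='00': no prefix
  G='011' vs C='010': no prefix
No violation found over all pairs.

YES -- this is a valid prefix code. No codeword is a prefix of any other codeword.


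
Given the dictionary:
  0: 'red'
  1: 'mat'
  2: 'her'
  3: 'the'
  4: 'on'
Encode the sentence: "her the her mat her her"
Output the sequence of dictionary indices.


Look up each word in the dictionary:
  'her' -> 2
  'the' -> 3
  'her' -> 2
  'mat' -> 1
  'her' -> 2
  'her' -> 2

Encoded: [2, 3, 2, 1, 2, 2]


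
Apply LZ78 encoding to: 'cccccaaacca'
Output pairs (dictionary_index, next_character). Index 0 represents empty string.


LZ78 encoding steps:
Dictionary: {0: ''}
Step 1: w='' (idx 0), next='c' -> output (0, 'c'), add 'c' as idx 1
Step 2: w='c' (idx 1), next='c' -> output (1, 'c'), add 'cc' as idx 2
Step 3: w='cc' (idx 2), next='a' -> output (2, 'a'), add 'cca' as idx 3
Step 4: w='' (idx 0), next='a' -> output (0, 'a'), add 'a' as idx 4
Step 5: w='a' (idx 4), next='c' -> output (4, 'c'), add 'ac' as idx 5
Step 6: w='c' (idx 1), next='a' -> output (1, 'a'), add 'ca' as idx 6


Encoded: [(0, 'c'), (1, 'c'), (2, 'a'), (0, 'a'), (4, 'c'), (1, 'a')]


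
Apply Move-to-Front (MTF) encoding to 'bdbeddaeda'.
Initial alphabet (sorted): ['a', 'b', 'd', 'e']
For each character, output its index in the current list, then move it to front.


MTF encoding:
'b': index 1 in ['a', 'b', 'd', 'e'] -> ['b', 'a', 'd', 'e']
'd': index 2 in ['b', 'a', 'd', 'e'] -> ['d', 'b', 'a', 'e']
'b': index 1 in ['d', 'b', 'a', 'e'] -> ['b', 'd', 'a', 'e']
'e': index 3 in ['b', 'd', 'a', 'e'] -> ['e', 'b', 'd', 'a']
'd': index 2 in ['e', 'b', 'd', 'a'] -> ['d', 'e', 'b', 'a']
'd': index 0 in ['d', 'e', 'b', 'a'] -> ['d', 'e', 'b', 'a']
'a': index 3 in ['d', 'e', 'b', 'a'] -> ['a', 'd', 'e', 'b']
'e': index 2 in ['a', 'd', 'e', 'b'] -> ['e', 'a', 'd', 'b']
'd': index 2 in ['e', 'a', 'd', 'b'] -> ['d', 'e', 'a', 'b']
'a': index 2 in ['d', 'e', 'a', 'b'] -> ['a', 'd', 'e', 'b']


Output: [1, 2, 1, 3, 2, 0, 3, 2, 2, 2]


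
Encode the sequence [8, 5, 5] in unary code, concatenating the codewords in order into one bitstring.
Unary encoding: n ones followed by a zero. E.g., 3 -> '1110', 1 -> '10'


Encode each number as n ones followed by a terminating 0:
  8 -> 111111110 (9 bits)
  5 -> 111110 (6 bits)
  5 -> 111110 (6 bits)
Total length = 9 + 6 + 6 = 21 bits.

Unary([8, 5, 5]) = 111111110111110111110 (21 bits)


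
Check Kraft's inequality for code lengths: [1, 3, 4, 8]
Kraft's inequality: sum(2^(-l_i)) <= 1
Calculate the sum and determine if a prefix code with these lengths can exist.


Sum = 2^(-1) + 2^(-3) + 2^(-4) + 2^(-8)
    = 0.5 + 0.125 + 0.0625 + 0.00390625
    = 177/256 = 0.69140625
Since 0.69140625 <= 1, Kraft's inequality IS satisfied.
A prefix code with these lengths CAN exist.

Kraft sum = 0.69140625. Satisfied.
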